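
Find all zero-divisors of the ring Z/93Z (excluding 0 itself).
nonzero zero-divisors of Z/93Z = {3, 6, 9, 12, 15, 18, 21, 24, 27, 30, 31, 33, 36, 39, 42, 45, 48, 51, 54, 57, 60, 62, 63, 66, 69, 72, 75, 78, 81, 84, 87, 90}

An element a ∈ Z/93Z (with a ≠ 0) is a zero-divisor iff gcd(a, 93) > 1 (because a is a unit precisely when gcd(a, n) = 1, and in Z/nZ every nonzero, non-unit element is a zero-divisor). Scan a = 1, ..., 92 and keep those with gcd(a, 93) > 1:
  gcd(3, 93) = 3, gcd(6, 93) = 3, gcd(9, 93) = 3, gcd(12, 93) = 3, gcd(15, 93) = 3, gcd(18, 93) = 3, gcd(21, 93) = 3, gcd(24, 93) = 3, gcd(27, 93) = 3, gcd(30, 93) = 3, gcd(31, 93) = 31, gcd(33, 93) = 3, gcd(36, 93) = 3, gcd(39, 93) = 3, gcd(42, 93) = 3, gcd(45, 93) = 3, gcd(48, 93) = 3, gcd(51, 93) = 3, gcd(54, 93) = 3, gcd(57, 93) = 3, gcd(60, 93) = 3, gcd(62, 93) = 31, gcd(63, 93) = 3, gcd(66, 93) = 3, gcd(69, 93) = 3, gcd(72, 93) = 3, gcd(75, 93) = 3, gcd(78, 93) = 3, gcd(81, 93) = 3, gcd(84, 93) = 3, gcd(87, 93) = 3, gcd(90, 93) = 3.
All other a ∈ {1, ..., 92} have gcd(a, 93) = 1 and are units. So the nonzero zero-divisors are exactly the 32 values of a appearing in this scan.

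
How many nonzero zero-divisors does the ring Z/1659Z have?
In Z/1659Z each nonzero element is either a unit (gcd with 1659 is 1) or a zero-divisor (gcd > 1). The number of units is φ(1659): factorise 1659 = 3 · 7 · 79, so φ(1659) = (3 − 1) · (7 − 1) · (79 − 1) = 2 · 6 · 78 = 936. The nonzero elements number 1659 − 1 = 1658. Hence the nonzero zero-divisors number 1658 − 936 = 722.

Final answer: Z/1659Z has 722 nonzero zero-divisors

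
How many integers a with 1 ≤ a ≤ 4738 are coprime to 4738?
The number of a ∈ {1, ..., 4738} with gcd(a, 4738) = 1 is by definition Euler's totient φ(4738). φ is multiplicative, with φ(p^e) = p^e − p^(e−1). Factorise 4738 = 2 · 23 · 103. Then
  φ(4738) = (2 − 1) · (23 − 1) · (103 − 1) = 1 · 22 · 102 = 2244.
So there are 2244 such integers.

Final answer: 2244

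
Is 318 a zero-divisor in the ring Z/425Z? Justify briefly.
NO

gcd(318, 425) = 1, so 318 is a unit in Z/425Z (it has a multiplicative inverse). A unit cannot be a zero-divisor: if 318·b ≡ 0 then multiplying both sides by 318^(−1) gives b ≡ 0. So 318 is not a zero-divisor.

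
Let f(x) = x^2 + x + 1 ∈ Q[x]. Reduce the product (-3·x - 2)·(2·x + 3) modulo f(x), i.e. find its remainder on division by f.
a · b ≡ -7·x (mod f(x))

First multiply in Q[x] without reducing: a · b = -6·x^2 - 13·x - 6. Now divide by f(x) = x^2 + x + 1, eliminating the leading term at each step:
  leading term -6·x^2: subtract (-6)·f(x) = -6·x^2 - 6·x - 6, leaving -7·x
The degree is now < 2, so this is the remainder. Hence a · b ≡ -7·x in Q[x]/(f).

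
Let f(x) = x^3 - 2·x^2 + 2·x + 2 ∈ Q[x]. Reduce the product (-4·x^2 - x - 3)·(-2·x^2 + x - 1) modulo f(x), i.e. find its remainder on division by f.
a · b ≡ 21·x^2 - 46·x - 25 (mod f(x))

First multiply in Q[x] without reducing: a · b = 8·x^4 - 2·x^3 + 9·x^2 - 2·x + 3. Now divide by f(x) = x^3 - 2·x^2 + 2·x + 2, eliminating the leading term at each step:
  leading term 8·x^4: subtract (8·x)·f(x) = 8·x^4 - 16·x^3 + 16·x^2 + 16·x, leaving 14·x^3 - 7·x^2 - 18·x + 3
  leading term 14·x^3: subtract (14)·f(x) = 14·x^3 - 28·x^2 + 28·x + 28, leaving 21·x^2 - 46·x - 25
The degree is now < 3, so this is the remainder. Hence a · b ≡ 21·x^2 - 46·x - 25 in Q[x]/(f).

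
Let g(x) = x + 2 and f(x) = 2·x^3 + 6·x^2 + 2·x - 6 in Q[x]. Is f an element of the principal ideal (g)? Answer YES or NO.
NO

In Q[x] the ideal (g) consists of all multiples of g, so f ∈ (g) iff g | f, i.e. iff the remainder of f on division by g is 0. Divide f by g (g is monic, so eliminate the leading term of the running remainder at each step):
  leading term 2·x^3: subtract (2·x^2)·g(x) = 2·x^3 + 4·x^2, leaving 2·x^2 + 2·x - 6
  leading term 2·x^2: subtract (2·x)·g(x) = 2·x^2 + 4·x, leaving -2·x - 6
  leading term -2·x: subtract (-2)·g(x) = -2·x - 4, leaving -2
The remainder r(x) = -2 ≠ 0 (and deg r < deg g), so g ∤ f, i.e. f ∉ (g).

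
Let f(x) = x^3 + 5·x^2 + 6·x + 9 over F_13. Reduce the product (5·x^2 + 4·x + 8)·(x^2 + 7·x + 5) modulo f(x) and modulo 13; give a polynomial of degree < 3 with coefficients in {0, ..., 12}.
Multiply as integer polynomials: a · b = 5·x^4 + 39·x^3 + 61·x^2 + 76·x + 40. Reducing coefficients mod 13: a · b ≡ 5·x^4 + 9·x^2 + 11·x + 1. Now divide by f(x) = x^3 + 5·x^2 + 6·x + 9 in F_13[x], eliminating the leading term at each step:
  leading term 5·x^4: subtract (5·x)·f(x) = 5·x^4 + 12·x^3 + 4·x^2 + 6·x, leaving x^3 + 5·x^2 + 5·x + 1 (coefficients mod 13)
  leading term x^3: subtract (1)·f(x) = x^3 + 5·x^2 + 6·x + 9, leaving 12·x + 5 (coefficients mod 13)
The degree is now < 3, so this is the remainder. Hence a · b ≡ 12·x + 5 in F_13[x]/(f).

Final answer: a · b ≡ 12·x + 5 (mod f(x))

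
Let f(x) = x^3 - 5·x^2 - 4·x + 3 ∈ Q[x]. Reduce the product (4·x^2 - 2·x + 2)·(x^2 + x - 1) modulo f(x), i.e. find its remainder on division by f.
a · b ≡ 122·x^2 + 80·x - 68 (mod f(x))

First multiply in Q[x] without reducing: a · b = 4·x^4 + 2·x^3 - 4·x^2 + 4·x - 2. Now divide by f(x) = x^3 - 5·x^2 - 4·x + 3, eliminating the leading term at each step:
  leading term 4·x^4: subtract (4·x)·f(x) = 4·x^4 - 20·x^3 - 16·x^2 + 12·x, leaving 22·x^3 + 12·x^2 - 8·x - 2
  leading term 22·x^3: subtract (22)·f(x) = 22·x^3 - 110·x^2 - 88·x + 66, leaving 122·x^2 + 80·x - 68
The degree is now < 3, so this is the remainder. Hence a · b ≡ 122·x^2 + 80·x - 68 in Q[x]/(f).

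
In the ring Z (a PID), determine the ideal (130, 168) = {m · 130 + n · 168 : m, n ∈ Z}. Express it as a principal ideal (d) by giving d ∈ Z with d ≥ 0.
In the PID Z, (a, b) is generated by gcd(a, b). Compute gcd(168, 130) with the extended Euclidean algorithm, tracking rows (r, s, t) with s·168 + t·130 = r:
  row A: (168, 1, 0)   [1·168 + 0·130 = 168]
  row B: (130, 0, 1)   [0·168 + 1·130 = 130]
  168 = 1·130 + 38   → row C = row A − 1·row B = (38, 1, −1)   [check: 1·168 − 1·130 = 38]
  130 = 3·38 + 16   → row D = row B − 3·row C = (16, −3, 4)   [check: −3·168 + 4·130 = 16]
  38 = 2·16 + 6   → row E = row C − 2·row D = (6, 7, −9)   [check: 7·168 − 9·130 = 6]
  16 = 2·6 + 4   → row F = row D − 2·row E = (4, −17, 22)   [check: −17·168 + 22·130 = 4]
  6 = 1·4 + 2   → row G = row E − 1·row F = (2, 24, −31)   [check: 24·168 − 31·130 = 2]
  4 = 2·2 + 0   → remainder 0, stop. gcd = 2 (last nonzero row G).
So gcd(130, 168) = 2, with Bézout identity 24·168 − 31·130 = 2. Containment (⊇): the Bézout identity exhibits 2 as an element of (130, 168), giving (2) ⊆ (130, 168). Containment (⊆): since 2 | 130 and 2 | 168 (130 = 2·65, 168 = 2·84), every Z-linear combination of 130 and 168 is divisible by 2, so (130, 168) ⊆ (2). Therefore (130, 168) = (2), d = 2.

Final answer: (130, 168) = (2); d = 2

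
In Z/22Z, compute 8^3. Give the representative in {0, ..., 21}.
6

Use repeated squaring. Binary(3) = 11. Walk through the bits of the exponent 3 left-to-right: at each bit after the leading one, square the running value, then multiply by 8 if the bit is 1 (always reducing mod 22):
  bit 1 = 1 (leading): start with 8.
  bit 2 = 1: square 8^2 = 64 ≡ 20; bit is 1, so multiply 20·8 = 160 ≡ 6 (mod 22).
Final value: 8^3 ≡ 6 (mod 22).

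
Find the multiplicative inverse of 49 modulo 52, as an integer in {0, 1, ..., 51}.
Apply the extended Euclidean algorithm to (52, 49), tracking rows (r, s, t) with s·52 + t·49 = r. Each division r_prev = q·r_cur + r_new produces the new row as (previous row) − q·(current row):
  row A: (52, 1, 0)   [1·52 + 0·49 = 52]
  row B: (49, 0, 1)   [0·52 + 1·49 = 49]
  52 = 1·49 + 3   → row C = row A − 1·row B = (3, 1, −1)   [check: 1·52 − 1·49 = 3]
  49 = 16·3 + 1   → row D = row B − 16·row C = (1, −16, 17)   [check: −16·52 + 17·49 = 1]
  3 = 3·1 + 0   → remainder 0, stop. gcd = 1 (last nonzero row D).
The gcd is 1, so 49 is invertible mod 52. The last nonzero row gives −16·52 + 17·49 = 1, so t = 17. So 49^(−1) ≡ 17 (mod 52). Verify: 49 · 17 = 833 ≡ 1 (mod 52). ✓

Final answer: 49^(−1) ≡ 17 (mod 52)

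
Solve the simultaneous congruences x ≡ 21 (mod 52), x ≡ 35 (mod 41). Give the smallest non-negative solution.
The moduli 52, 41 are pairwise coprime, so by the CRT there is a unique solution mod 52·41 = 2132.
Solve by successive substitution. Start with x ≡ 21 (mod 52).
  Combine with x ≡ 35 (mod 41): write x = 21 + 52·t and require 21 + 52·t ≡ 35 (mod 41), i.e. 52·t ≡ 35 − 21 ≡ 14 (mod 41). Since 52^(−1) ≡ 15 (mod 41) (52 ≡ 11 (mod 41)), t ≡ 15·14 ≡ 5 (mod 41). So x ≡ 21 + 52·5 = 281 (mod 2132).
Unique solution in [0, 2132): x = 281.

Final answer: x ≡ 281 (mod 2132); the representative in [0, 2132) is 281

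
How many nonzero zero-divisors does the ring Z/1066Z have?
Z/1066Z has 585 nonzero zero-divisors

In Z/1066Z each nonzero element is either a unit (gcd with 1066 is 1) or a zero-divisor (gcd > 1). The number of units is φ(1066): factorise 1066 = 2 · 13 · 41, so φ(1066) = (2 − 1) · (13 − 1) · (41 − 1) = 1 · 12 · 40 = 480. The nonzero elements number 1066 − 1 = 1065. Hence the nonzero zero-divisors number 1065 − 480 = 585.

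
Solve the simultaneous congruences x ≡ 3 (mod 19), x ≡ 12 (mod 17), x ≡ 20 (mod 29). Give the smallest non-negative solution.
x ≡ 5095 (mod 9367); the representative in [0, 9367) is 5095

The moduli 19, 17, 29 are pairwise coprime, so by the CRT there is a unique solution mod 19·17·29 = 9367.
Solve by successive substitution. Start with x ≡ 3 (mod 19).
  Combine with x ≡ 12 (mod 17): write x = 3 + 19·t and require 3 + 19·t ≡ 12 (mod 17), i.e. 19·t ≡ 12 − 3 ≡ 9 (mod 17). Since 19^(−1) ≡ 9 (mod 17) (19 ≡ 2 (mod 17)), t ≡ 9·9 ≡ 13 (mod 17). So x ≡ 3 + 19·13 = 250 (mod 323).
  Combine with x ≡ 20 (mod 29): write x = 250 + 323·t and require 250 + 323·t ≡ 20 (mod 29), i.e. 323·t ≡ 20 − 250 ≡ 2 (mod 29). Since 323^(−1) ≡ 22 (mod 29) (323 ≡ 4 (mod 29)), t ≡ 22·2 ≡ 15 (mod 29). So x ≡ 250 + 323·15 = 5095 (mod 9367).
Unique solution in [0, 9367): x = 5095.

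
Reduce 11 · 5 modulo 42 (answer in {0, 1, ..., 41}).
13

Both factors are already reduced mod 42. 11 · 5 = 55. Dividing by 42: 55 = 1·42 + 13. So (11 · 5) mod 42 = 13.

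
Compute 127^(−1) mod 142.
Apply the extended Euclidean algorithm to (142, 127), tracking rows (r, s, t) with s·142 + t·127 = r. Each division r_prev = q·r_cur + r_new produces the new row as (previous row) − q·(current row):
  row A: (142, 1, 0)   [1·142 + 0·127 = 142]
  row B: (127, 0, 1)   [0·142 + 1·127 = 127]
  142 = 1·127 + 15   → row C = row A − 1·row B = (15, 1, −1)   [check: 1·142 − 1·127 = 15]
  127 = 8·15 + 7   → row D = row B − 8·row C = (7, −8, 9)   [check: −8·142 + 9·127 = 7]
  15 = 2·7 + 1   → row E = row C − 2·row D = (1, 17, −19)   [check: 17·142 − 19·127 = 1]
  7 = 7·1 + 0   → remainder 0, stop. gcd = 1 (last nonzero row E).
The gcd is 1, so 127 is invertible mod 142. The last nonzero row gives 17·142 − 19·127 = 1, so t = −19. So 127^(−1) ≡ −19 ≡ 123 (mod 142). Verify: 127 · 123 = 15621 ≡ 1 (mod 142). ✓

Final answer: 127^(−1) ≡ 123 (mod 142)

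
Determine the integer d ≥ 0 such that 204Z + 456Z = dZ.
In the PID Z, (a, b) is generated by gcd(a, b). Compute gcd(456, 204) with the extended Euclidean algorithm, tracking rows (r, s, t) with s·456 + t·204 = r:
  row A: (456, 1, 0)   [1·456 + 0·204 = 456]
  row B: (204, 0, 1)   [0·456 + 1·204 = 204]
  456 = 2·204 + 48   → row C = row A − 2·row B = (48, 1, −2)   [check: 1·456 − 2·204 = 48]
  204 = 4·48 + 12   → row D = row B − 4·row C = (12, −4, 9)   [check: −4·456 + 9·204 = 12]
  48 = 4·12 + 0   → remainder 0, stop. gcd = 12 (last nonzero row D).
So gcd(204, 456) = 12, with Bézout identity −4·456 + 9·204 = 12. Containment (⊇): the Bézout identity exhibits 12 as an element of (204, 456), giving (12) ⊆ (204, 456). Containment (⊆): since 12 | 204 and 12 | 456 (204 = 12·17, 456 = 12·38), every Z-linear combination of 204 and 456 is divisible by 12, so (204, 456) ⊆ (12). Therefore (204, 456) = (12), d = 12.

Final answer: (204, 456) = (12); d = 12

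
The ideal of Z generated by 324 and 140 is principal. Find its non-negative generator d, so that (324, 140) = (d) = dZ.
In the PID Z, (a, b) is generated by gcd(a, b). Compute gcd(324, 140) with the extended Euclidean algorithm, tracking rows (r, s, t) with s·324 + t·140 = r:
  row A: (324, 1, 0)   [1·324 + 0·140 = 324]
  row B: (140, 0, 1)   [0·324 + 1·140 = 140]
  324 = 2·140 + 44   → row C = row A − 2·row B = (44, 1, −2)   [check: 1·324 − 2·140 = 44]
  140 = 3·44 + 8   → row D = row B − 3·row C = (8, −3, 7)   [check: −3·324 + 7·140 = 8]
  44 = 5·8 + 4   → row E = row C − 5·row D = (4, 16, −37)   [check: 16·324 − 37·140 = 4]
  8 = 2·4 + 0   → remainder 0, stop. gcd = 4 (last nonzero row E).
So gcd(324, 140) = 4, with Bézout identity 16·324 − 37·140 = 4. Containment (⊇): the Bézout identity exhibits 4 as an element of (324, 140), giving (4) ⊆ (324, 140). Containment (⊆): since 4 | 324 and 4 | 140 (324 = 4·81, 140 = 4·35), every Z-linear combination of 324 and 140 is divisible by 4, so (324, 140) ⊆ (4). Therefore (324, 140) = (4), d = 4.

Final answer: (324, 140) = (4); d = 4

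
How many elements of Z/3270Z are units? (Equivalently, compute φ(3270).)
Z/3270Z has φ(3270) = 864 units

An element a ∈ Z/3270Z is a unit iff gcd(a, 3270) = 1, so the number of units is φ(3270). φ is multiplicative, with φ(p^e) = p^e − p^(e−1). Factorise 3270 = 2 · 3 · 5 · 109. Then
  φ(3270) = (2 − 1) · (3 − 1) · (5 − 1) · (109 − 1) = 1 · 2 · 4 · 108 = 864.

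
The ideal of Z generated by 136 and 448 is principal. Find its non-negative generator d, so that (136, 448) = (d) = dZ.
(136, 448) = (8); d = 8

In the PID Z, (a, b) is generated by gcd(a, b). Compute gcd(448, 136) with the extended Euclidean algorithm, tracking rows (r, s, t) with s·448 + t·136 = r:
  row A: (448, 1, 0)   [1·448 + 0·136 = 448]
  row B: (136, 0, 1)   [0·448 + 1·136 = 136]
  448 = 3·136 + 40   → row C = row A − 3·row B = (40, 1, −3)   [check: 1·448 − 3·136 = 40]
  136 = 3·40 + 16   → row D = row B − 3·row C = (16, −3, 10)   [check: −3·448 + 10·136 = 16]
  40 = 2·16 + 8   → row E = row C − 2·row D = (8, 7, −23)   [check: 7·448 − 23·136 = 8]
  16 = 2·8 + 0   → remainder 0, stop. gcd = 8 (last nonzero row E).
So gcd(136, 448) = 8, with Bézout identity 7·448 − 23·136 = 8. Containment (⊇): the Bézout identity exhibits 8 as an element of (136, 448), giving (8) ⊆ (136, 448). Containment (⊆): since 8 | 136 and 8 | 448 (136 = 8·17, 448 = 8·56), every Z-linear combination of 136 and 448 is divisible by 8, so (136, 448) ⊆ (8). Therefore (136, 448) = (8), d = 8.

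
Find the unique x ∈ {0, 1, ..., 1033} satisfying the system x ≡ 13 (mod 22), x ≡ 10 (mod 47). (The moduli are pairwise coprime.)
The moduli 22, 47 are pairwise coprime, so by the CRT there is a unique solution mod 22·47 = 1034.
Solve by successive substitution. Start with x ≡ 13 (mod 22).
  Combine with x ≡ 10 (mod 47): write x = 13 + 22·t and require 13 + 22·t ≡ 10 (mod 47), i.e. 22·t ≡ 10 − 13 ≡ 44 (mod 47). Since 22^(−1) ≡ 15 (mod 47), t ≡ 15·44 ≡ 2 (mod 47). So x ≡ 13 + 22·2 = 57 (mod 1034).
Unique solution in [0, 1034): x = 57.

Final answer: x ≡ 57 (mod 1034); the representative in [0, 1034) is 57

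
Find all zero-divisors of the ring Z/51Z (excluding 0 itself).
nonzero zero-divisors of Z/51Z = {3, 6, 9, 12, 15, 17, 18, 21, 24, 27, 30, 33, 34, 36, 39, 42, 45, 48}

An element a ∈ Z/51Z (with a ≠ 0) is a zero-divisor iff gcd(a, 51) > 1 (because a is a unit precisely when gcd(a, n) = 1, and in Z/nZ every nonzero, non-unit element is a zero-divisor). Scan a = 1, ..., 50 and keep those with gcd(a, 51) > 1:
  gcd(3, 51) = 3, gcd(6, 51) = 3, gcd(9, 51) = 3, gcd(12, 51) = 3, gcd(15, 51) = 3, gcd(17, 51) = 17, gcd(18, 51) = 3, gcd(21, 51) = 3, gcd(24, 51) = 3, gcd(27, 51) = 3, gcd(30, 51) = 3, gcd(33, 51) = 3, gcd(34, 51) = 17, gcd(36, 51) = 3, gcd(39, 51) = 3, gcd(42, 51) = 3, gcd(45, 51) = 3, gcd(48, 51) = 3.
All other a ∈ {1, ..., 50} have gcd(a, 51) = 1 and are units. So the nonzero zero-divisors are exactly the 18 values of a appearing in this scan.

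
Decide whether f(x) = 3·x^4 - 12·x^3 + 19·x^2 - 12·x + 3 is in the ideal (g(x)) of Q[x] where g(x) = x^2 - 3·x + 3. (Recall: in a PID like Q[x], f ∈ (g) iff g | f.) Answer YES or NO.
In Q[x] the ideal (g) consists of all multiples of g, so f ∈ (g) iff g | f, i.e. iff the remainder of f on division by g is 0. Divide f by g (g is monic, so eliminate the leading term of the running remainder at each step):
  leading term 3·x^4: subtract (3·x^2)·g(x) = 3·x^4 - 9·x^3 + 9·x^2, leaving -3·x^3 + 10·x^2 - 12·x + 3
  leading term -3·x^3: subtract (-3·x)·g(x) = -3·x^3 + 9·x^2 - 9·x, leaving x^2 - 3·x + 3
  leading term x^2: subtract (1)·g(x) = x^2 - 3·x + 3, leaving 0
The remainder is 0, so f(x) = g(x) · h(x) with h(x) = 3·x^2 - 3·x + 1. Hence g | f, i.e. f ∈ (g).

Final answer: YES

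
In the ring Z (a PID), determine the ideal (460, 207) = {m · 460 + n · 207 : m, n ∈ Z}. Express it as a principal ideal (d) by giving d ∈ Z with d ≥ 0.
In the PID Z, (a, b) is generated by gcd(a, b). Compute gcd(460, 207) with the extended Euclidean algorithm, tracking rows (r, s, t) with s·460 + t·207 = r:
  row A: (460, 1, 0)   [1·460 + 0·207 = 460]
  row B: (207, 0, 1)   [0·460 + 1·207 = 207]
  460 = 2·207 + 46   → row C = row A − 2·row B = (46, 1, −2)   [check: 1·460 − 2·207 = 46]
  207 = 4·46 + 23   → row D = row B − 4·row C = (23, −4, 9)   [check: −4·460 + 9·207 = 23]
  46 = 2·23 + 0   → remainder 0, stop. gcd = 23 (last nonzero row D).
So gcd(460, 207) = 23, with Bézout identity −4·460 + 9·207 = 23. Containment (⊇): the Bézout identity exhibits 23 as an element of (460, 207), giving (23) ⊆ (460, 207). Containment (⊆): since 23 | 460 and 23 | 207 (460 = 23·20, 207 = 23·9), every Z-linear combination of 460 and 207 is divisible by 23, so (460, 207) ⊆ (23). Therefore (460, 207) = (23), d = 23.

Final answer: (460, 207) = (23); d = 23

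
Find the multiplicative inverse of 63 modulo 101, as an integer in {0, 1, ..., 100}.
Apply the extended Euclidean algorithm to (101, 63), tracking rows (r, s, t) with s·101 + t·63 = r. Each division r_prev = q·r_cur + r_new produces the new row as (previous row) − q·(current row):
  row A: (101, 1, 0)   [1·101 + 0·63 = 101]
  row B: (63, 0, 1)   [0·101 + 1·63 = 63]
  101 = 1·63 + 38   → row C = row A − 1·row B = (38, 1, −1)   [check: 1·101 − 1·63 = 38]
  63 = 1·38 + 25   → row D = row B − 1·row C = (25, −1, 2)   [check: −1·101 + 2·63 = 25]
  38 = 1·25 + 13   → row E = row C − 1·row D = (13, 2, −3)   [check: 2·101 − 3·63 = 13]
  25 = 1·13 + 12   → row F = row D − 1·row E = (12, −3, 5)   [check: −3·101 + 5·63 = 12]
  13 = 1·12 + 1   → row G = row E − 1·row F = (1, 5, −8)   [check: 5·101 − 8·63 = 1]
  12 = 12·1 + 0   → remainder 0, stop. gcd = 1 (last nonzero row G).
The gcd is 1, so 63 is invertible mod 101. The last nonzero row gives 5·101 − 8·63 = 1, so t = −8. So 63^(−1) ≡ −8 ≡ 93 (mod 101). Verify: 63 · 93 = 5859 ≡ 1 (mod 101). ✓

Final answer: 63^(−1) ≡ 93 (mod 101)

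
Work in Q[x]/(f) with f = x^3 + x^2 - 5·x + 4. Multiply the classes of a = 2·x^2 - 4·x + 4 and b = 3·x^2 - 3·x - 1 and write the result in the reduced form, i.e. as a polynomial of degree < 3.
a · b ≡ 76·x^2 - 152·x + 92 (mod f(x))

First multiply in Q[x] without reducing: a · b = 6·x^4 - 18·x^3 + 22·x^2 - 8·x - 4. Now divide by f(x) = x^3 + x^2 - 5·x + 4, eliminating the leading term at each step:
  leading term 6·x^4: subtract (6·x)·f(x) = 6·x^4 + 6·x^3 - 30·x^2 + 24·x, leaving -24·x^3 + 52·x^2 - 32·x - 4
  leading term -24·x^3: subtract (-24)·f(x) = -24·x^3 - 24·x^2 + 120·x - 96, leaving 76·x^2 - 152·x + 92
The degree is now < 3, so this is the remainder. Hence a · b ≡ 76·x^2 - 152·x + 92 in Q[x]/(f).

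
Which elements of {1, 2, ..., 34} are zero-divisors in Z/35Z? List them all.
An element a ∈ Z/35Z (with a ≠ 0) is a zero-divisor iff gcd(a, 35) > 1 (because a is a unit precisely when gcd(a, n) = 1, and in Z/nZ every nonzero, non-unit element is a zero-divisor). Scan a = 1, ..., 34 and keep those with gcd(a, 35) > 1:
  gcd(5, 35) = 5, gcd(7, 35) = 7, gcd(10, 35) = 5, gcd(14, 35) = 7, gcd(15, 35) = 5, gcd(20, 35) = 5, gcd(21, 35) = 7, gcd(25, 35) = 5, gcd(28, 35) = 7, gcd(30, 35) = 5.
All other a ∈ {1, ..., 34} have gcd(a, 35) = 1 and are units. So the nonzero zero-divisors are exactly the 10 values of a appearing in this scan.

Final answer: nonzero zero-divisors of Z/35Z = {5, 7, 10, 14, 15, 20, 21, 25, 28, 30}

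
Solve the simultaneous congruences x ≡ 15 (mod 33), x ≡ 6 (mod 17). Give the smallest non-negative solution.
x ≡ 312 (mod 561); the representative in [0, 561) is 312

The moduli 33, 17 are pairwise coprime, so by the CRT there is a unique solution mod 33·17 = 561.
Solve by successive substitution. Start with x ≡ 15 (mod 33).
  Combine with x ≡ 6 (mod 17): write x = 15 + 33·t and require 15 + 33·t ≡ 6 (mod 17), i.e. 33·t ≡ 6 − 15 ≡ 8 (mod 17). Since 33^(−1) ≡ 16 (mod 17) (33 ≡ 16 (mod 17)), t ≡ 16·8 ≡ 9 (mod 17). So x ≡ 15 + 33·9 = 312 (mod 561).
Unique solution in [0, 561): x = 312.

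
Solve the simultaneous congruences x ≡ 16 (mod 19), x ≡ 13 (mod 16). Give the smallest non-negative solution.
x ≡ 301 (mod 304); the representative in [0, 304) is 301

The moduli 19, 16 are pairwise coprime, so by the CRT there is a unique solution mod 19·16 = 304.
Solve by successive substitution. Start with x ≡ 16 (mod 19).
  Combine with x ≡ 13 (mod 16): write x = 16 + 19·t and require 16 + 19·t ≡ 13 (mod 16), i.e. 19·t ≡ 13 − 16 ≡ 13 (mod 16). Since 19^(−1) ≡ 11 (mod 16) (19 ≡ 3 (mod 16)), t ≡ 11·13 ≡ 15 (mod 16). So x ≡ 16 + 19·15 = 301 (mod 304).
Unique solution in [0, 304): x = 301.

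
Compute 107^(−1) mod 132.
107^(−1) ≡ 95 (mod 132)

Apply the extended Euclidean algorithm to (132, 107), tracking rows (r, s, t) with s·132 + t·107 = r. Each division r_prev = q·r_cur + r_new produces the new row as (previous row) − q·(current row):
  row A: (132, 1, 0)   [1·132 + 0·107 = 132]
  row B: (107, 0, 1)   [0·132 + 1·107 = 107]
  132 = 1·107 + 25   → row C = row A − 1·row B = (25, 1, −1)   [check: 1·132 − 1·107 = 25]
  107 = 4·25 + 7   → row D = row B − 4·row C = (7, −4, 5)   [check: −4·132 + 5·107 = 7]
  25 = 3·7 + 4   → row E = row C − 3·row D = (4, 13, −16)   [check: 13·132 − 16·107 = 4]
  7 = 1·4 + 3   → row F = row D − 1·row E = (3, −17, 21)   [check: −17·132 + 21·107 = 3]
  4 = 1·3 + 1   → row G = row E − 1·row F = (1, 30, −37)   [check: 30·132 − 37·107 = 1]
  3 = 3·1 + 0   → remainder 0, stop. gcd = 1 (last nonzero row G).
The gcd is 1, so 107 is invertible mod 132. The last nonzero row gives 30·132 − 37·107 = 1, so t = −37. So 107^(−1) ≡ −37 ≡ 95 (mod 132). Verify: 107 · 95 = 10165 ≡ 1 (mod 132). ✓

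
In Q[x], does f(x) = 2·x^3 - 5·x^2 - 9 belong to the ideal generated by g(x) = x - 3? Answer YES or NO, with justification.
YES

In Q[x] the ideal (g) consists of all multiples of g, so f ∈ (g) iff g | f, i.e. iff the remainder of f on division by g is 0. Divide f by g (g is monic, so eliminate the leading term of the running remainder at each step):
  leading term 2·x^3: subtract (2·x^2)·g(x) = 2·x^3 - 6·x^2, leaving x^2 - 9
  leading term x^2: subtract (x)·g(x) = x^2 - 3·x, leaving 3·x - 9
  leading term 3·x: subtract (3)·g(x) = 3·x - 9, leaving 0
The remainder is 0, so f(x) = g(x) · h(x) with h(x) = 2·x^2 + x + 3. Hence g | f, i.e. f ∈ (g).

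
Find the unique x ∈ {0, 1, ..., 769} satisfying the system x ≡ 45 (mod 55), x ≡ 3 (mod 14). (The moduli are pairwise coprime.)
x ≡ 45 (mod 770); the representative in [0, 770) is 45

The moduli 55, 14 are pairwise coprime, so by the CRT there is a unique solution mod 55·14 = 770.
Solve by successive substitution. Start with x ≡ 45 (mod 55).
  Combine with x ≡ 3 (mod 14): write x = 45 + 55·t and require 45 + 55·t ≡ 3 (mod 14), i.e. 55·t ≡ 3 − 45 ≡ 0 (mod 14). Since 55^(−1) ≡ 13 (mod 14) (55 ≡ 13 (mod 14)), t ≡ 13·0 ≡ 0 (mod 14). So x ≡ 45 + 55·0 = 45 (mod 770).
Unique solution in [0, 770): x = 45.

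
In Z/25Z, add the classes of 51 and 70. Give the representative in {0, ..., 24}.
Reduce the summands first: 51 ≡ 1, 70 ≡ 20 (mod 25), so 51 + 70 ≡ 1 + 20 (mod 25). 1 + 20 = 21; 21 = 0·25 + 21, so (51 + 70) mod 25 = 21.

Final answer: 21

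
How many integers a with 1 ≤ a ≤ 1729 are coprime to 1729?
1296

The number of a ∈ {1, ..., 1729} with gcd(a, 1729) = 1 is by definition Euler's totient φ(1729). φ is multiplicative, with φ(p^e) = p^e − p^(e−1). Factorise 1729 = 7 · 13 · 19. Then
  φ(1729) = (7 − 1) · (13 − 1) · (19 − 1) = 6 · 12 · 18 = 1296.
So there are 1296 such integers.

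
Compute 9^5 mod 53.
7

Use repeated squaring. Binary(5) = 101. Walk through the bits of the exponent 5 left-to-right: at each bit after the leading one, square the running value, then multiply by 9 if the bit is 1 (always reducing mod 53):
  bit 1 = 1 (leading): start with 9.
  bit 2 = 0: square 9^2 = 81 ≡ 28 (mod 53).
  bit 3 = 1: square 28^2 = 784 ≡ 42; bit is 1, so multiply 42·9 = 378 ≡ 7 (mod 53).
Final value: 9^5 ≡ 7 (mod 53).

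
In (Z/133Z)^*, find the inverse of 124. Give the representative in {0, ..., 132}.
Apply the extended Euclidean algorithm to (133, 124), tracking rows (r, s, t) with s·133 + t·124 = r. Each division r_prev = q·r_cur + r_new produces the new row as (previous row) − q·(current row):
  row A: (133, 1, 0)   [1·133 + 0·124 = 133]
  row B: (124, 0, 1)   [0·133 + 1·124 = 124]
  133 = 1·124 + 9   → row C = row A − 1·row B = (9, 1, −1)   [check: 1·133 − 1·124 = 9]
  124 = 13·9 + 7   → row D = row B − 13·row C = (7, −13, 14)   [check: −13·133 + 14·124 = 7]
  9 = 1·7 + 2   → row E = row C − 1·row D = (2, 14, −15)   [check: 14·133 − 15·124 = 2]
  7 = 3·2 + 1   → row F = row D − 3·row E = (1, −55, 59)   [check: −55·133 + 59·124 = 1]
  2 = 2·1 + 0   → remainder 0, stop. gcd = 1 (last nonzero row F).
The gcd is 1, so 124 is invertible mod 133. The last nonzero row gives −55·133 + 59·124 = 1, so t = 59. So 124^(−1) ≡ 59 (mod 133). Verify: 124 · 59 = 7316 ≡ 1 (mod 133). ✓

Final answer: 124^(−1) ≡ 59 (mod 133)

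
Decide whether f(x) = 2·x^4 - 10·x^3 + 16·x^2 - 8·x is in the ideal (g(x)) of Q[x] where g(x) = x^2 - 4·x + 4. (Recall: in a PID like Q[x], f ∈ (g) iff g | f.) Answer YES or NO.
In Q[x] the ideal (g) consists of all multiples of g, so f ∈ (g) iff g | f, i.e. iff the remainder of f on division by g is 0. Divide f by g (g is monic, so eliminate the leading term of the running remainder at each step):
  leading term 2·x^4: subtract (2·x^2)·g(x) = 2·x^4 - 8·x^3 + 8·x^2, leaving -2·x^3 + 8·x^2 - 8·x
  leading term -2·x^3: subtract (-2·x)·g(x) = -2·x^3 + 8·x^2 - 8·x, leaving 0
The remainder is 0, so f(x) = g(x) · h(x) with h(x) = 2·x^2 - 2·x. Hence g | f, i.e. f ∈ (g).

Final answer: YES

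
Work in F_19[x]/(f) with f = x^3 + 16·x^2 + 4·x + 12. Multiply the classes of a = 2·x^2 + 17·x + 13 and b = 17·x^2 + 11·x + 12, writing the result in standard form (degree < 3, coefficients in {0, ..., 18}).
Multiply as integer polynomials: a · b = 34·x^4 + 311·x^3 + 432·x^2 + 347·x + 156. Reducing coefficients mod 19: a · b ≡ 15·x^4 + 7·x^3 + 14·x^2 + 5·x + 4. Now divide by f(x) = x^3 + 16·x^2 + 4·x + 12 in F_19[x], eliminating the leading term at each step:
  leading term 15·x^4: subtract (15·x)·f(x) = 15·x^4 + 12·x^3 + 3·x^2 + 9·x, leaving 14·x^3 + 11·x^2 + 15·x + 4 (coefficients mod 19)
  leading term 14·x^3: subtract (14)·f(x) = 14·x^3 + 15·x^2 + 18·x + 16, leaving 15·x^2 + 16·x + 7 (coefficients mod 19)
The degree is now < 3, so this is the remainder. Hence a · b ≡ 15·x^2 + 16·x + 7 in F_19[x]/(f).

Final answer: a · b ≡ 15·x^2 + 16·x + 7 (mod f(x))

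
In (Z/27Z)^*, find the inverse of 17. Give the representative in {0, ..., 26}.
17^(−1) ≡ 8 (mod 27)

Apply the extended Euclidean algorithm to (27, 17), tracking rows (r, s, t) with s·27 + t·17 = r. Each division r_prev = q·r_cur + r_new produces the new row as (previous row) − q·(current row):
  row A: (27, 1, 0)   [1·27 + 0·17 = 27]
  row B: (17, 0, 1)   [0·27 + 1·17 = 17]
  27 = 1·17 + 10   → row C = row A − 1·row B = (10, 1, −1)   [check: 1·27 − 1·17 = 10]
  17 = 1·10 + 7   → row D = row B − 1·row C = (7, −1, 2)   [check: −1·27 + 2·17 = 7]
  10 = 1·7 + 3   → row E = row C − 1·row D = (3, 2, −3)   [check: 2·27 − 3·17 = 3]
  7 = 2·3 + 1   → row F = row D − 2·row E = (1, −5, 8)   [check: −5·27 + 8·17 = 1]
  3 = 3·1 + 0   → remainder 0, stop. gcd = 1 (last nonzero row F).
The gcd is 1, so 17 is invertible mod 27. The last nonzero row gives −5·27 + 8·17 = 1, so t = 8. So 17^(−1) ≡ 8 (mod 27). Verify: 17 · 8 = 136 ≡ 1 (mod 27). ✓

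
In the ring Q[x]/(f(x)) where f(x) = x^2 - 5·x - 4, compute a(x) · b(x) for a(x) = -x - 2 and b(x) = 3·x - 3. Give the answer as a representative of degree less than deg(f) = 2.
First multiply in Q[x] without reducing: a · b = -3·x^2 - 3·x + 6. Now divide by f(x) = x^2 - 5·x - 4, eliminating the leading term at each step:
  leading term -3·x^2: subtract (-3)·f(x) = -3·x^2 + 15·x + 12, leaving -18·x - 6
The degree is now < 2, so this is the remainder. Hence a · b ≡ -18·x - 6 in Q[x]/(f).

Final answer: a · b ≡ -18·x - 6 (mod f(x))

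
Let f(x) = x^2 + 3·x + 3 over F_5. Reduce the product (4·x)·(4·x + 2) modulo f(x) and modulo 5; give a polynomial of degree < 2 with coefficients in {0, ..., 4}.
Multiply as integer polynomials: a · b = 16·x^2 + 8·x. Reducing coefficients mod 5: a · b ≡ x^2 + 3·x. Now divide by f(x) = x^2 + 3·x + 3 in F_5[x], eliminating the leading term at each step:
  leading term x^2: subtract (1)·f(x) = x^2 + 3·x + 3, leaving 2 (coefficients mod 5)
The degree is now < 2, so this is the remainder. Hence a · b ≡ 2 in F_5[x]/(f).

Final answer: a · b ≡ 2 (mod f(x))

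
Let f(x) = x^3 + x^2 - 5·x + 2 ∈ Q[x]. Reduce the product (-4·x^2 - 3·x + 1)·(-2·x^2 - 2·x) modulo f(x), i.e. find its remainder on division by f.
a · b ≡ 38·x^2 + 12·x - 12 (mod f(x))

First multiply in Q[x] without reducing: a · b = 8·x^4 + 14·x^3 + 4·x^2 - 2·x. Now divide by f(x) = x^3 + x^2 - 5·x + 2, eliminating the leading term at each step:
  leading term 8·x^4: subtract (8·x)·f(x) = 8·x^4 + 8·x^3 - 40·x^2 + 16·x, leaving 6·x^3 + 44·x^2 - 18·x
  leading term 6·x^3: subtract (6)·f(x) = 6·x^3 + 6·x^2 - 30·x + 12, leaving 38·x^2 + 12·x - 12
The degree is now < 3, so this is the remainder. Hence a · b ≡ 38·x^2 + 12·x - 12 in Q[x]/(f).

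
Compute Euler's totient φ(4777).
φ(4777) = 4480

φ is multiplicative, with φ(p^e) = p^e − p^(e−1). Factorise 4777 = 17 · 281. Then
  φ(4777) = (17 − 1) · (281 − 1) = 16 · 280 = 4480.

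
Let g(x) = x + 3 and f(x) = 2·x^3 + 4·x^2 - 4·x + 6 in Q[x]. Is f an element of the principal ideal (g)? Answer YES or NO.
YES

In Q[x] the ideal (g) consists of all multiples of g, so f ∈ (g) iff g | f, i.e. iff the remainder of f on division by g is 0. Divide f by g (g is monic, so eliminate the leading term of the running remainder at each step):
  leading term 2·x^3: subtract (2·x^2)·g(x) = 2·x^3 + 6·x^2, leaving -2·x^2 - 4·x + 6
  leading term -2·x^2: subtract (-2·x)·g(x) = -2·x^2 - 6·x, leaving 2·x + 6
  leading term 2·x: subtract (2)·g(x) = 2·x + 6, leaving 0
The remainder is 0, so f(x) = g(x) · h(x) with h(x) = 2·x^2 - 2·x + 2. Hence g | f, i.e. f ∈ (g).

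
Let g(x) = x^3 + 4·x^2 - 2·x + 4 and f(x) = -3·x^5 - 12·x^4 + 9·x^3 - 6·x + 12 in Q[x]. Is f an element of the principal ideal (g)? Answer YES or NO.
YES

In Q[x] the ideal (g) consists of all multiples of g, so f ∈ (g) iff g | f, i.e. iff the remainder of f on division by g is 0. Divide f by g (g is monic, so eliminate the leading term of the running remainder at each step):
  leading term -3·x^5: subtract (-3·x^2)·g(x) = -3·x^5 - 12·x^4 + 6·x^3 - 12·x^2, leaving 3·x^3 + 12·x^2 - 6·x + 12
  leading term 3·x^3: subtract (3)·g(x) = 3·x^3 + 12·x^2 - 6·x + 12, leaving 0
The remainder is 0, so f(x) = g(x) · h(x) with h(x) = 3 - 3·x^2. Hence g | f, i.e. f ∈ (g).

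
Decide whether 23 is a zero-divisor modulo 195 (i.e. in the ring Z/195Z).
NO

gcd(23, 195) = 1, so 23 is a unit in Z/195Z (it has a multiplicative inverse). A unit cannot be a zero-divisor: if 23·b ≡ 0 then multiplying both sides by 23^(−1) gives b ≡ 0. So 23 is not a zero-divisor.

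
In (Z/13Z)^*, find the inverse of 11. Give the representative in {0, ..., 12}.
11^(−1) ≡ 6 (mod 13)

Apply the extended Euclidean algorithm to (13, 11), tracking rows (r, s, t) with s·13 + t·11 = r. Each division r_prev = q·r_cur + r_new produces the new row as (previous row) − q·(current row):
  row A: (13, 1, 0)   [1·13 + 0·11 = 13]
  row B: (11, 0, 1)   [0·13 + 1·11 = 11]
  13 = 1·11 + 2   → row C = row A − 1·row B = (2, 1, −1)   [check: 1·13 − 1·11 = 2]
  11 = 5·2 + 1   → row D = row B − 5·row C = (1, −5, 6)   [check: −5·13 + 6·11 = 1]
  2 = 2·1 + 0   → remainder 0, stop. gcd = 1 (last nonzero row D).
The gcd is 1, so 11 is invertible mod 13. The last nonzero row gives −5·13 + 6·11 = 1, so t = 6. So 11^(−1) ≡ 6 (mod 13). Verify: 11 · 6 = 66 ≡ 1 (mod 13). ✓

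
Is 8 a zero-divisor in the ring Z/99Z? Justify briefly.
gcd(8, 99) = 1, so 8 is a unit in Z/99Z (it has a multiplicative inverse). A unit cannot be a zero-divisor: if 8·b ≡ 0 then multiplying both sides by 8^(−1) gives b ≡ 0. So 8 is not a zero-divisor.

Final answer: NO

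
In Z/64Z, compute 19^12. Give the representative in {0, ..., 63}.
49

Use repeated squaring. Binary(12) = 1100. Walk through the bits of the exponent 12 left-to-right: at each bit after the leading one, square the running value, then multiply by 19 if the bit is 1 (always reducing mod 64):
  bit 1 = 1 (leading): start with 19.
  bit 2 = 1: square 19^2 = 361 ≡ 41; bit is 1, so multiply 41·19 = 779 ≡ 11 (mod 64).
  bit 3 = 0: square 11^2 = 121 ≡ 57 (mod 64).
  bit 4 = 0: square 57^2 = 3249 ≡ 49 (mod 64).
Final value: 19^12 ≡ 49 (mod 64).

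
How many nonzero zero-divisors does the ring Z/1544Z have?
Z/1544Z has 775 nonzero zero-divisors

In Z/1544Z each nonzero element is either a unit (gcd with 1544 is 1) or a zero-divisor (gcd > 1). The number of units is φ(1544): factorise 1544 = 2^3 · 193, so φ(1544) = (2^3 − 2^2) · (193 − 1) = 4 · 192 = 768. The nonzero elements number 1544 − 1 = 1543. Hence the nonzero zero-divisors number 1543 − 768 = 775.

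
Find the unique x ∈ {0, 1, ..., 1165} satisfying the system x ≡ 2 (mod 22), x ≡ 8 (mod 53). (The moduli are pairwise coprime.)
The moduli 22, 53 are pairwise coprime, so by the CRT there is a unique solution mod 22·53 = 1166.
Solve by successive substitution. Start with x ≡ 2 (mod 22).
  Combine with x ≡ 8 (mod 53): write x = 2 + 22·t and require 2 + 22·t ≡ 8 (mod 53), i.e. 22·t ≡ 8 − 2 ≡ 6 (mod 53). Since 22^(−1) ≡ 41 (mod 53), t ≡ 41·6 ≡ 34 (mod 53). So x ≡ 2 + 22·34 = 750 (mod 1166).
Unique solution in [0, 1166): x = 750.

Final answer: x ≡ 750 (mod 1166); the representative in [0, 1166) is 750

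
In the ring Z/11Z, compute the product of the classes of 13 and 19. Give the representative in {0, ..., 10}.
Reduce the factors first: 13 ≡ 2, 19 ≡ 8 (mod 11), so 13 · 19 ≡ 2 · 8 (mod 11). 2 · 8 = 16. Dividing by 11: 16 = 1·11 + 5. So (13 · 19) mod 11 = 5.

Final answer: 5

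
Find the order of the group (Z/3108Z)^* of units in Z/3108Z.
|(Z/3108Z)^*| = 864

(Z/3108Z)^* consists of the classes a with gcd(a, 3108) = 1, so its order is φ(3108). φ is multiplicative, with φ(p^e) = p^e − p^(e−1). Factorise 3108 = 2^2 · 3 · 7 · 37. Then
  φ(3108) = (2^2 − 2^1) · (3 − 1) · (7 − 1) · (37 − 1) = 2 · 2 · 6 · 36 = 864.
Thus |(Z/3108Z)^*| = 864.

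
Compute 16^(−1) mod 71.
16^(−1) ≡ 40 (mod 71)

Apply the extended Euclidean algorithm to (71, 16), tracking rows (r, s, t) with s·71 + t·16 = r. Each division r_prev = q·r_cur + r_new produces the new row as (previous row) − q·(current row):
  row A: (71, 1, 0)   [1·71 + 0·16 = 71]
  row B: (16, 0, 1)   [0·71 + 1·16 = 16]
  71 = 4·16 + 7   → row C = row A − 4·row B = (7, 1, −4)   [check: 1·71 − 4·16 = 7]
  16 = 2·7 + 2   → row D = row B − 2·row C = (2, −2, 9)   [check: −2·71 + 9·16 = 2]
  7 = 3·2 + 1   → row E = row C − 3·row D = (1, 7, −31)   [check: 7·71 − 31·16 = 1]
  2 = 2·1 + 0   → remainder 0, stop. gcd = 1 (last nonzero row E).
The gcd is 1, so 16 is invertible mod 71. The last nonzero row gives 7·71 − 31·16 = 1, so t = −31. So 16^(−1) ≡ −31 ≡ 40 (mod 71). Verify: 16 · 40 = 640 ≡ 1 (mod 71). ✓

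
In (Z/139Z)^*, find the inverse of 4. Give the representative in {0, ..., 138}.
4^(−1) ≡ 35 (mod 139)

Apply the extended Euclidean algorithm to (139, 4), tracking rows (r, s, t) with s·139 + t·4 = r. Each division r_prev = q·r_cur + r_new produces the new row as (previous row) − q·(current row):
  row A: (139, 1, 0)   [1·139 + 0·4 = 139]
  row B: (4, 0, 1)   [0·139 + 1·4 = 4]
  139 = 34·4 + 3   → row C = row A − 34·row B = (3, 1, −34)   [check: 1·139 − 34·4 = 3]
  4 = 1·3 + 1   → row D = row B − 1·row C = (1, −1, 35)   [check: −1·139 + 35·4 = 1]
  3 = 3·1 + 0   → remainder 0, stop. gcd = 1 (last nonzero row D).
The gcd is 1, so 4 is invertible mod 139. The last nonzero row gives −1·139 + 35·4 = 1, so t = 35. So 4^(−1) ≡ 35 (mod 139). Verify: 4 · 35 = 140 ≡ 1 (mod 139). ✓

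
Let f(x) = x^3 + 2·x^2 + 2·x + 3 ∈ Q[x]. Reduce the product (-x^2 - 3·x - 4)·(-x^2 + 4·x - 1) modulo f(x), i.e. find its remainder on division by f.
a · b ≡ -3·x^2 - 10·x + 13 (mod f(x))

First multiply in Q[x] without reducing: a · b = x^4 - x^3 - 7·x^2 - 13·x + 4. Now divide by f(x) = x^3 + 2·x^2 + 2·x + 3, eliminating the leading term at each step:
  leading term x^4: subtract (x)·f(x) = x^4 + 2·x^3 + 2·x^2 + 3·x, leaving -3·x^3 - 9·x^2 - 16·x + 4
  leading term -3·x^3: subtract (-3)·f(x) = -3·x^3 - 6·x^2 - 6·x - 9, leaving -3·x^2 - 10·x + 13
The degree is now < 3, so this is the remainder. Hence a · b ≡ -3·x^2 - 10·x + 13 in Q[x]/(f).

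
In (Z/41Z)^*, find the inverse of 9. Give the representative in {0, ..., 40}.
9^(−1) ≡ 32 (mod 41)

Apply the extended Euclidean algorithm to (41, 9), tracking rows (r, s, t) with s·41 + t·9 = r. Each division r_prev = q·r_cur + r_new produces the new row as (previous row) − q·(current row):
  row A: (41, 1, 0)   [1·41 + 0·9 = 41]
  row B: (9, 0, 1)   [0·41 + 1·9 = 9]
  41 = 4·9 + 5   → row C = row A − 4·row B = (5, 1, −4)   [check: 1·41 − 4·9 = 5]
  9 = 1·5 + 4   → row D = row B − 1·row C = (4, −1, 5)   [check: −1·41 + 5·9 = 4]
  5 = 1·4 + 1   → row E = row C − 1·row D = (1, 2, −9)   [check: 2·41 − 9·9 = 1]
  4 = 4·1 + 0   → remainder 0, stop. gcd = 1 (last nonzero row E).
The gcd is 1, so 9 is invertible mod 41. The last nonzero row gives 2·41 − 9·9 = 1, so t = −9. So 9^(−1) ≡ −9 ≡ 32 (mod 41). Verify: 9 · 32 = 288 ≡ 1 (mod 41). ✓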